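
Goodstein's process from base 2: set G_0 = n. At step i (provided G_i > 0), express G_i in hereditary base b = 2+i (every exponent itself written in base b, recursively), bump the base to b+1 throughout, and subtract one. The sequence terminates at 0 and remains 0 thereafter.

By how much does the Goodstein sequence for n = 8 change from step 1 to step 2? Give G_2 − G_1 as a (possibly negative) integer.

(0) 8|_2 = 2^(2 + 1) ↦ 3^(3 + 1)|_3 = 81 ⇒ 80
(1) 80|_3 = 2·3^3 + 2·3^2 + 2·3 + 2 ↦ 2·4^4 + 2·4^2 + 2·4 + 2|_4 = 554 ⇒ 553

473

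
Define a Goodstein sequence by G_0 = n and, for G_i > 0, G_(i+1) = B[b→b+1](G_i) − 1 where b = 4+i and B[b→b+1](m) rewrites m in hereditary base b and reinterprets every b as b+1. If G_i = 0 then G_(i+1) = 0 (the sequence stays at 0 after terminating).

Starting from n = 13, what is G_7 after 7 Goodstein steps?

step 0: 13 = 3·4 + 1; sub 5 for 4: 3·5 + 1; = 16; G_1 = 16−1 = 15
step 1: 15 = 3·5; sub 6 for 5: 3·6; = 18; G_2 = 18−1 = 17
step 2: 17 = 2·6 + 5; sub 7 for 6: 2·7 + 5; = 19; G_3 = 19−1 = 18
step 3: 18 = 2·7 + 4; sub 8 for 7: 2·8 + 4; = 20; G_4 = 20−1 = 19
step 4: 19 = 2·8 + 3; sub 9 for 8: 2·9 + 3; = 21; G_5 = 21−1 = 20
step 5: 20 = 2·9 + 2; sub 10 for 9: 2·10 + 2; = 22; G_6 = 22−1 = 21
step 6: 21 = 2·10 + 1; sub 11 for 10: 2·11 + 1; = 23; G_7 = 23−1 = 22

22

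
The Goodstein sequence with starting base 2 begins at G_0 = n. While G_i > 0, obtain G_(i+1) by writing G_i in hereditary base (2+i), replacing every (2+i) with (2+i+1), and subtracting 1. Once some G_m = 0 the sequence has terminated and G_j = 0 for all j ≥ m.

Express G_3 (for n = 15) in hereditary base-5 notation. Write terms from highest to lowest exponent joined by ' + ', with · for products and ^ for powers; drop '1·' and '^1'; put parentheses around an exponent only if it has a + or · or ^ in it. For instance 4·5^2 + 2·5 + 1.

[0] 15 ≡ 2^(2 + 1) + 2^2 + 2 + 1 (base 2). Lift 3: 112. −1: 111.
[1] 111 ≡ 3^(3 + 1) + 3^3 + 3 (base 3). Lift 4: 1284. −1: 1283.
[2] 1283 ≡ 4^(4 + 1) + 4^4 + 3 (base 4). Lift 5: 18753. −1: 18752.
[3] 18752 ≡ 5^(5 + 1) + 5^5 + 2 (base 5). Lift 6: 326594. −1: 326593.

5^(5 + 1) + 5^5 + 2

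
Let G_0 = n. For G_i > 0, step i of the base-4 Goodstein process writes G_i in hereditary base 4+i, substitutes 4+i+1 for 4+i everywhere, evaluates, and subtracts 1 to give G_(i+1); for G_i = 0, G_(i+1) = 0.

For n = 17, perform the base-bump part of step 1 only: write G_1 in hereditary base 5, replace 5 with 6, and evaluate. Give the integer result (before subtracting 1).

G_0=17  [base 4] 4^2 + 1  →[4↦5]→  5^2 + 1 = 26  −1 ⇒ G_1=25
G_1=25  [base 5] 5^2  →[5↦6]→  6^2 = 36  −1 ⇒ G_2=35

36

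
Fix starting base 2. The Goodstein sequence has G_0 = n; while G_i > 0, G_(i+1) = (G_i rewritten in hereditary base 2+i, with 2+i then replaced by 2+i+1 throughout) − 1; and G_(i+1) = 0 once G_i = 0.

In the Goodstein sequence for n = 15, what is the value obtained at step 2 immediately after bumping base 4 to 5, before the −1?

18753

G_0 = 15. HB_2(15) = 2^(2 + 1) + 2^2 + 2 + 1. Bump = 112. G_1 = 111.
G_1 = 111. HB_3(111) = 3^(3 + 1) + 3^3 + 3. Bump = 1284. G_2 = 1283.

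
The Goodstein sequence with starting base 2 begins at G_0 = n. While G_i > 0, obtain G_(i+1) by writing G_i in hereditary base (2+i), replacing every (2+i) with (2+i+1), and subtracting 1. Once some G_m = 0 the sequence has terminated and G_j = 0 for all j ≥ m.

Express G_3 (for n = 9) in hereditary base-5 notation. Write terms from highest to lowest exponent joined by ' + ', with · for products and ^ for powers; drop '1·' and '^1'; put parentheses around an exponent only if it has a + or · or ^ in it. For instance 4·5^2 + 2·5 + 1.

3·5^5 + 3·5^3 + 3·5^2 + 3·5 + 2

G_0 = 9. HB_2(9) = 2^(2 + 1) + 1. Bump = 82. G_1 = 81.
G_1 = 81. HB_3(81) = 3^(3 + 1). Bump = 1024. G_2 = 1023.
G_2 = 1023. HB_4(1023) = 3·4^4 + 3·4^3 + 3·4^2 + 3·4 + 3. Bump = 9843. G_3 = 9842.
G_3 = 9842. HB_5(9842) = 3·5^5 + 3·5^3 + 3·5^2 + 3·5 + 2. Bump = 140744. G_4 = 140743.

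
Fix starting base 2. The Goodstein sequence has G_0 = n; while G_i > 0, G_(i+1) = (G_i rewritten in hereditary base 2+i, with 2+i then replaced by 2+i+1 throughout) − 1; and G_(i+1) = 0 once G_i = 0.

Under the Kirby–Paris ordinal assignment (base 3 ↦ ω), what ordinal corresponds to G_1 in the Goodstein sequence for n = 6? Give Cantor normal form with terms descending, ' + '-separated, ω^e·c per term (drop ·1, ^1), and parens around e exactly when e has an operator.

step 0: 6 = 2^2 + 2; sub 3 for 2: 3^3 + 3; = 30; G_1 = 30−1 = 29
step 1: 29 = 3^3 + 2; sub 4 for 3: 4^4 + 2; = 258; G_2 = 258−1 = 257

ω^ω + 2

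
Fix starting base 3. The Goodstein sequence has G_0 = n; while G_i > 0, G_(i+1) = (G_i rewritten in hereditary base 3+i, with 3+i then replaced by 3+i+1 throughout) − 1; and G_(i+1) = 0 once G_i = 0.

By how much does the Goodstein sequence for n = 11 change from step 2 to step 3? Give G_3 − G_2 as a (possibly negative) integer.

[0] 11 ≡ 3^2 + 2 (base 3). Lift 4: 18. −1: 17.
[1] 17 ≡ 4^2 + 1 (base 4). Lift 5: 26. −1: 25.
[2] 25 ≡ 5^2 (base 5). Lift 6: 36. −1: 35.

10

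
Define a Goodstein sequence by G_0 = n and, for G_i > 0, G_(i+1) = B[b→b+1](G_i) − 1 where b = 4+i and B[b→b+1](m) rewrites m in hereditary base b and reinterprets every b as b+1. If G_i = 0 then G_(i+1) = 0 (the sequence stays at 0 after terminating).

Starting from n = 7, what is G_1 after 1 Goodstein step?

7

(0) 7|_4 = 4 + 3 ↦ 5 + 3|_5 = 8 ⇒ 7
(1) 7|_5 = 5 + 2 ↦ 6 + 2|_6 = 8 ⇒ 7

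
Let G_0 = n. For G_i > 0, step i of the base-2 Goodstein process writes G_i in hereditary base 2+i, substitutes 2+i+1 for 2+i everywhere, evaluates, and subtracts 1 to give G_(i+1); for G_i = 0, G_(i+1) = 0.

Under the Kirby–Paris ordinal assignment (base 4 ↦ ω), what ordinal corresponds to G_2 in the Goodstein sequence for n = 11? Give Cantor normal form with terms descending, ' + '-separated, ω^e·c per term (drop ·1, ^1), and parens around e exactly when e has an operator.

base 2: 11 = 2^(2 + 1) + 2 + 1; at 3: 3^(3 + 1) + 3 + 1 = 85; next = 84
base 3: 84 = 3^(3 + 1) + 3; at 4: 4^(4 + 1) + 4 = 1028; next = 1027

ω^(ω + 1) + 3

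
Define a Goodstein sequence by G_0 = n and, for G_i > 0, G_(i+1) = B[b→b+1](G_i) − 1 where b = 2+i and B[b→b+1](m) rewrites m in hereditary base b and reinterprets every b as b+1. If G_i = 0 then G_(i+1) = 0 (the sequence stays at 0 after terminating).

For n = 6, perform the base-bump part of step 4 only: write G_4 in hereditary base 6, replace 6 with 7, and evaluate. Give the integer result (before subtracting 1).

step 0: 6 = 2^2 + 2; sub 3 for 2: 3^3 + 3; = 30; G_1 = 30−1 = 29
step 1: 29 = 3^3 + 2; sub 4 for 3: 4^4 + 2; = 258; G_2 = 258−1 = 257
step 2: 257 = 4^4 + 1; sub 5 for 4: 5^5 + 1; = 3126; G_3 = 3126−1 = 3125
step 3: 3125 = 5^5; sub 6 for 5: 6^6; = 46656; G_4 = 46656−1 = 46655
step 4: 46655 = 5·6^5 + 5·6^4 + 5·6^3 + 5·6^2 + 5·6 + 5; sub 7 for 6: 5·7^5 + 5·7^4 + 5·7^3 + 5·7^2 + 5·7 + 5; = 98040; G_5 = 98040−1 = 98039

98040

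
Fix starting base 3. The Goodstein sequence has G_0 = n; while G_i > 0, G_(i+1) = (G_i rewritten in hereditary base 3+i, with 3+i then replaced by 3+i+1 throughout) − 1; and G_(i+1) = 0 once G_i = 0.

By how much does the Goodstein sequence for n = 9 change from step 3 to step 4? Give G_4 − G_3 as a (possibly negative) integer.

2

9 —HB3→ 3^2 —bump→ 4^2 = 16 —(−1)→ 15
15 —HB4→ 3·4 + 3 —bump→ 3·5 + 3 = 18 —(−1)→ 17
17 —HB5→ 3·5 + 2 —bump→ 3·6 + 2 = 20 —(−1)→ 19
19 —HB6→ 3·6 + 1 —bump→ 3·7 + 1 = 22 —(−1)→ 21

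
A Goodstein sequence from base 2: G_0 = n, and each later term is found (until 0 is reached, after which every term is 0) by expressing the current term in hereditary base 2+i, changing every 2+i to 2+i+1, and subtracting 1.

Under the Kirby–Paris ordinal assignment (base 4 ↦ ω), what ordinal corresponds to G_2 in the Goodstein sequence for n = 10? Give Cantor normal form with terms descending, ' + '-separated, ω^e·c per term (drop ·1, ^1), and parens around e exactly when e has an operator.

ω^(ω + 1) + 1

(0) 10|_2 = 2^(2 + 1) + 2 ↦ 3^(3 + 1) + 3|_3 = 84 ⇒ 83
(1) 83|_3 = 3^(3 + 1) + 2 ↦ 4^(4 + 1) + 2|_4 = 1026 ⇒ 1025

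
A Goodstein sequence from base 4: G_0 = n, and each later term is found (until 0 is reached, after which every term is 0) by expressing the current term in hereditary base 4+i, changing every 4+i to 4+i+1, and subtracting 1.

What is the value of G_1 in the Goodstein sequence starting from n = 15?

17

G_0 = 15. HB_4(15) = 3·4 + 3. Bump = 18. G_1 = 17.
G_1 = 17. HB_5(17) = 3·5 + 2. Bump = 20. G_2 = 19.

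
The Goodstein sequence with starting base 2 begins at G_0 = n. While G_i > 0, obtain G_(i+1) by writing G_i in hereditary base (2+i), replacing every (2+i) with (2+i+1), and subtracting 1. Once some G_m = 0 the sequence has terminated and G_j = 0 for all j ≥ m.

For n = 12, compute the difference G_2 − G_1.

958

G_0=12  [base 2] 2^(2 + 1) + 2^2  →[2↦3]→  3^(3 + 1) + 3^3 = 108  −1 ⇒ G_1=107
G_1=107  [base 3] 3^(3 + 1) + 2·3^2 + 2·3 + 2  →[3↦4]→  4^(4 + 1) + 2·4^2 + 2·4 + 2 = 1066  −1 ⇒ G_2=1065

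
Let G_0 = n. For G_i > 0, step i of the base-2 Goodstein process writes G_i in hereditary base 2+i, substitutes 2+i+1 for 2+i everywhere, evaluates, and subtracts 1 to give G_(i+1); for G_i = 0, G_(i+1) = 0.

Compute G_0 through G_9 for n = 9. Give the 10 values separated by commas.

9, 81, 1023, 9842, 140743, 2471826, 50333399, 1162263921, 30000003325, 855935016215

(0) 9|_2 = 2^(2 + 1) + 1 ↦ 3^(3 + 1) + 1|_3 = 82 ⇒ 81
(1) 81|_3 = 3^(3 + 1) ↦ 4^(4 + 1)|_4 = 1024 ⇒ 1023
(2) 1023|_4 = 3·4^4 + 3·4^3 + 3·4^2 + 3·4 + 3 ↦ 3·5^5 + 3·5^3 + 3·5^2 + 3·5 + 3|_5 = 9843 ⇒ 9842
(3) 9842|_5 = 3·5^5 + 3·5^3 + 3·5^2 + 3·5 + 2 ↦ 3·6^6 + 3·6^3 + 3·6^2 + 3·6 + 2|_6 = 140744 ⇒ 140743
(4) 140743|_6 = 3·6^6 + 3·6^3 + 3·6^2 + 3·6 + 1 ↦ 3·7^7 + 3·7^3 + 3·7^2 + 3·7 + 1|_7 = 2471827 ⇒ 2471826
(5) 2471826|_7 = 3·7^7 + 3·7^3 + 3·7^2 + 3·7 ↦ 3·8^8 + 3·8^3 + 3·8^2 + 3·8|_8 = 50333400 ⇒ 50333399
(6) 50333399|_8 = 3·8^8 + 3·8^3 + 3·8^2 + 2·8 + 7 ↦ 3·9^9 + 3·9^3 + 3·9^2 + 2·9 + 7|_9 = 1162263922 ⇒ 1162263921
(7) 1162263921|_9 = 3·9^9 + 3·9^3 + 3·9^2 + 2·9 + 6 ↦ 3·10^10 + 3·10^3 + 3·10^2 + 2·10 + 6|_10 = 30000003326 ⇒ 30000003325
(8) 30000003325|_10 = 3·10^10 + 3·10^3 + 3·10^2 + 2·10 + 5 ↦ 3·11^11 + 3·11^3 + 3·11^2 + 2·11 + 5|_11 = 855935016216 ⇒ 855935016215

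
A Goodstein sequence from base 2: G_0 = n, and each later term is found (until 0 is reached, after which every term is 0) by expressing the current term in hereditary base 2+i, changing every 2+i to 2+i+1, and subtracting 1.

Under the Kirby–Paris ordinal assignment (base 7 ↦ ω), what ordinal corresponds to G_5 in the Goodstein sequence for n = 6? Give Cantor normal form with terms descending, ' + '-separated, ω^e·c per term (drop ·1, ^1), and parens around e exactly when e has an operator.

i=0: 6 = 2^2 + 2 (b=2); 2→3: 3^3 + 3 = 30; 30−1 = 29
i=1: 29 = 3^3 + 2 (b=3); 3→4: 4^4 + 2 = 258; 258−1 = 257
i=2: 257 = 4^4 + 1 (b=4); 4→5: 5^5 + 1 = 3126; 3126−1 = 3125
i=3: 3125 = 5^5 (b=5); 5→6: 6^6 = 46656; 46656−1 = 46655
i=4: 46655 = 5·6^5 + 5·6^4 + 5·6^3 + 5·6^2 + 5·6 + 5 (b=6); 6→7: 5·7^5 + 5·7^4 + 5·7^3 + 5·7^2 + 5·7 + 5 = 98040; 98040−1 = 98039
i=5: 98039 = 5·7^5 + 5·7^4 + 5·7^3 + 5·7^2 + 5·7 + 4 (b=7); 7→8: 5·8^5 + 5·8^4 + 5·8^3 + 5·8^2 + 5·8 + 4 = 187244; 187244−1 = 187243

ω^5·5 + ω^4·5 + ω^3·5 + ω^2·5 + ω·5 + 4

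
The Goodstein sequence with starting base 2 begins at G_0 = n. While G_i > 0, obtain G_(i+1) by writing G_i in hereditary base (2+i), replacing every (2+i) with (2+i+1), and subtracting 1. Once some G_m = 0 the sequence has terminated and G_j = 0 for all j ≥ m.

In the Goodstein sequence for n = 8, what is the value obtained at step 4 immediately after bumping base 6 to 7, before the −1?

1647196

G_0=8  [base 2] 2^(2 + 1)  →[2↦3]→  3^(3 + 1) = 81  −1 ⇒ G_1=80
G_1=80  [base 3] 2·3^3 + 2·3^2 + 2·3 + 2  →[3↦4]→  2·4^4 + 2·4^2 + 2·4 + 2 = 554  −1 ⇒ G_2=553
G_2=553  [base 4] 2·4^4 + 2·4^2 + 2·4 + 1  →[4↦5]→  2·5^5 + 2·5^2 + 2·5 + 1 = 6311  −1 ⇒ G_3=6310
G_3=6310  [base 5] 2·5^5 + 2·5^2 + 2·5  →[5↦6]→  2·6^6 + 2·6^2 + 2·6 = 93396  −1 ⇒ G_4=93395
G_4=93395  [base 6] 2·6^6 + 2·6^2 + 6 + 5  →[6↦7]→  2·7^7 + 2·7^2 + 7 + 5 = 1647196  −1 ⇒ G_5=1647195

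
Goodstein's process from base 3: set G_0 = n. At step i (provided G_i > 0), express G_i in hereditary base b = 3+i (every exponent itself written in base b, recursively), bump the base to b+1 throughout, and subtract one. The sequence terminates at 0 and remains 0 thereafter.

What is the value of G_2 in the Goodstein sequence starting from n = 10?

24

G_0 = 10. HB_3(10) = 3^2 + 1. Bump = 17. G_1 = 16.
G_1 = 16. HB_4(16) = 4^2. Bump = 25. G_2 = 24.
G_2 = 24. HB_5(24) = 4·5 + 4. Bump = 28. G_3 = 27.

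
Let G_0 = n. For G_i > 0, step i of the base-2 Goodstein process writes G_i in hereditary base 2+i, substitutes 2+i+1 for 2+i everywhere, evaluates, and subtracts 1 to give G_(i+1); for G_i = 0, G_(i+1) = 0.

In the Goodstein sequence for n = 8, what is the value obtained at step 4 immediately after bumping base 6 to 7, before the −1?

1647196

G_0=8  [base 2] 2^(2 + 1)  →[2↦3]→  3^(3 + 1) = 81  −1 ⇒ G_1=80
G_1=80  [base 3] 2·3^3 + 2·3^2 + 2·3 + 2  →[3↦4]→  2·4^4 + 2·4^2 + 2·4 + 2 = 554  −1 ⇒ G_2=553
G_2=553  [base 4] 2·4^4 + 2·4^2 + 2·4 + 1  →[4↦5]→  2·5^5 + 2·5^2 + 2·5 + 1 = 6311  −1 ⇒ G_3=6310
G_3=6310  [base 5] 2·5^5 + 2·5^2 + 2·5  →[5↦6]→  2·6^6 + 2·6^2 + 2·6 = 93396  −1 ⇒ G_4=93395
G_4=93395  [base 6] 2·6^6 + 2·6^2 + 6 + 5  →[6↦7]→  2·7^7 + 2·7^2 + 7 + 5 = 1647196  −1 ⇒ G_5=1647195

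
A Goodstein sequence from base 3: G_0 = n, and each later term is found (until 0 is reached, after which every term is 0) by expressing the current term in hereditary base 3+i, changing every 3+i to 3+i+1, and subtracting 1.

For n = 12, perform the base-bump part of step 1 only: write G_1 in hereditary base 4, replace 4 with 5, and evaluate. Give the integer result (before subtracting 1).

28

(0) 12|_3 = 3^2 + 3 ↦ 4^2 + 4|_4 = 20 ⇒ 19
(1) 19|_4 = 4^2 + 3 ↦ 5^2 + 3|_5 = 28 ⇒ 27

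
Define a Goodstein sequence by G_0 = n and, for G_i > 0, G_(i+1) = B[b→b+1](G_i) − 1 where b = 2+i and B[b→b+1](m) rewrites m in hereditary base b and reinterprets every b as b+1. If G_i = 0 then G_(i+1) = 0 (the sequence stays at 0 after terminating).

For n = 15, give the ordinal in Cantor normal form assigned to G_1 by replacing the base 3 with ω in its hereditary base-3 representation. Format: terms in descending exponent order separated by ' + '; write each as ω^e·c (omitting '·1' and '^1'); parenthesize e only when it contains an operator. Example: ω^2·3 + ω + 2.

[0] 15 ≡ 2^(2 + 1) + 2^2 + 2 + 1 (base 2). Lift 3: 112. −1: 111.
[1] 111 ≡ 3^(3 + 1) + 3^3 + 3 (base 3). Lift 4: 1284. −1: 1283.

ω^(ω + 1) + ω^ω + ω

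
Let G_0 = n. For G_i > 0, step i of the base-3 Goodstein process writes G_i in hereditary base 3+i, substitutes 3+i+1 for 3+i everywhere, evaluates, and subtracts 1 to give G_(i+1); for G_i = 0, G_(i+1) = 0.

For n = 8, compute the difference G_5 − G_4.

0

[0] 8 ≡ 2·3 + 2 (base 3). Lift 4: 10. −1: 9.
[1] 9 ≡ 2·4 + 1 (base 4). Lift 5: 11. −1: 10.
[2] 10 ≡ 2·5 (base 5). Lift 6: 12. −1: 11.
[3] 11 ≡ 6 + 5 (base 6). Lift 7: 12. −1: 11.
[4] 11 ≡ 7 + 4 (base 7). Lift 8: 12. −1: 11.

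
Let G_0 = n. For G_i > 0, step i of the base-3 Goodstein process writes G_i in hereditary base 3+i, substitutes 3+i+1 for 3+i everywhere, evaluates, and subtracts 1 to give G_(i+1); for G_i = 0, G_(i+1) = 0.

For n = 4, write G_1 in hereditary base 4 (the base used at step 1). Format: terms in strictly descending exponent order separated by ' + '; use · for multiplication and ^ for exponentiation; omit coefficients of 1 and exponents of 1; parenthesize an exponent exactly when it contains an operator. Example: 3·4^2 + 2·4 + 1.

4 —HB3→ 3 + 1 —bump→ 4 + 1 = 5 —(−1)→ 4
4 —HB4→ 4 —bump→ 5 = 5 —(−1)→ 4

4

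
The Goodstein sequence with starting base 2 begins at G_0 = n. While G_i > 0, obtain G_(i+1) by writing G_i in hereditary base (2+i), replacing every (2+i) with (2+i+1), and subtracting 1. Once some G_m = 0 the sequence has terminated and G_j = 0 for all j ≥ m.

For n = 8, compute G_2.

553

8 —HB2→ 2^(2 + 1) —bump→ 3^(3 + 1) = 81 —(−1)→ 80
80 —HB3→ 2·3^3 + 2·3^2 + 2·3 + 2 —bump→ 2·4^4 + 2·4^2 + 2·4 + 2 = 554 —(−1)→ 553
553 —HB4→ 2·4^4 + 2·4^2 + 2·4 + 1 —bump→ 2·5^5 + 2·5^2 + 2·5 + 1 = 6311 —(−1)→ 6310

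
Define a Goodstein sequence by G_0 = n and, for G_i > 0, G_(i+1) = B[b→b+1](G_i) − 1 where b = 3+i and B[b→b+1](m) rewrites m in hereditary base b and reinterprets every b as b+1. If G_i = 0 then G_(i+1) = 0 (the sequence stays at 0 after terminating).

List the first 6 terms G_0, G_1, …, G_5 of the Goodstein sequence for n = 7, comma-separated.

G_0 = 7. HB_3(7) = 2·3 + 1. Bump = 9. G_1 = 8.
G_1 = 8. HB_4(8) = 2·4. Bump = 10. G_2 = 9.
G_2 = 9. HB_5(9) = 5 + 4. Bump = 10. G_3 = 9.
G_3 = 9. HB_6(9) = 6 + 3. Bump = 10. G_4 = 9.
G_4 = 9. HB_7(9) = 7 + 2. Bump = 10. G_5 = 9.

7, 8, 9, 9, 9, 9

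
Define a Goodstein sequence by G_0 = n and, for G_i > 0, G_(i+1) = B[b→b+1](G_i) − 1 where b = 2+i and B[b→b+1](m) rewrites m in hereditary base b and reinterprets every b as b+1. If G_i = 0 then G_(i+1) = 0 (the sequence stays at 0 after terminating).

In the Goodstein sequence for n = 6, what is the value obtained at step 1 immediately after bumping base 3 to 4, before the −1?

G_0=6  [base 2] 2^2 + 2  →[2↦3]→  3^3 + 3 = 30  −1 ⇒ G_1=29
G_1=29  [base 3] 3^3 + 2  →[3↦4]→  4^4 + 2 = 258  −1 ⇒ G_2=257

258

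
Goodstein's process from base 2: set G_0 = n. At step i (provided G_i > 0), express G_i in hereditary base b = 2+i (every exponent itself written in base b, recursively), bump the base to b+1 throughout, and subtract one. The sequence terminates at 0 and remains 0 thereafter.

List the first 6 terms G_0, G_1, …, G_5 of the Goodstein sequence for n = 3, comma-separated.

3, 3, 3, 2, 1, 0

base 2: 3 = 2 + 1; at 3: 3 + 1 = 4; next = 3
base 3: 3 = 3; at 4: 4 = 4; next = 3
base 4: 3 = 3; at 5: 3 = 3; next = 2
base 5: 2 = 2; at 6: 2 = 2; next = 1
base 6: 1 = 1; at 7: 1 = 1; next = 0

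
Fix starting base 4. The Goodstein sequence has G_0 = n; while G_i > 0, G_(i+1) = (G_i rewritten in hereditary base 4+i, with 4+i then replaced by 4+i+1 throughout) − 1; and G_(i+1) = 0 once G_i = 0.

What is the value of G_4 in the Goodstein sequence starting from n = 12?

17

base 4: 12 = 3·4; at 5: 3·5 = 15; next = 14
base 5: 14 = 2·5 + 4; at 6: 2·6 + 4 = 16; next = 15
base 6: 15 = 2·6 + 3; at 7: 2·7 + 3 = 17; next = 16
base 7: 16 = 2·7 + 2; at 8: 2·8 + 2 = 18; next = 17
base 8: 17 = 2·8 + 1; at 9: 2·9 + 1 = 19; next = 18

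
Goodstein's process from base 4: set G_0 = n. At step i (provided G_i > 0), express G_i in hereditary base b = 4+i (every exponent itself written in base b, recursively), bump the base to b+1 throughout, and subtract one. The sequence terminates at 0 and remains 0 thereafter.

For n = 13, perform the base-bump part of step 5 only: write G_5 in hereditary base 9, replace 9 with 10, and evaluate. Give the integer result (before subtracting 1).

22

step 0: 13 = 3·4 + 1; sub 5 for 4: 3·5 + 1; = 16; G_1 = 16−1 = 15
step 1: 15 = 3·5; sub 6 for 5: 3·6; = 18; G_2 = 18−1 = 17
step 2: 17 = 2·6 + 5; sub 7 for 6: 2·7 + 5; = 19; G_3 = 19−1 = 18
step 3: 18 = 2·7 + 4; sub 8 for 7: 2·8 + 4; = 20; G_4 = 20−1 = 19
step 4: 19 = 2·8 + 3; sub 9 for 8: 2·9 + 3; = 21; G_5 = 21−1 = 20
step 5: 20 = 2·9 + 2; sub 10 for 9: 2·10 + 2; = 22; G_6 = 22−1 = 21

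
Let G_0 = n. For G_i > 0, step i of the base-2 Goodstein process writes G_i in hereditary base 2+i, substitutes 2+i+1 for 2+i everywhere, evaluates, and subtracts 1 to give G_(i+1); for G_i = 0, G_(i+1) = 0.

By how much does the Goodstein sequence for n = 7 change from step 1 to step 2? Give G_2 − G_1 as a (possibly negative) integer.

229

base 2: 7 = 2^2 + 2 + 1; at 3: 3^3 + 3 + 1 = 31; next = 30
base 3: 30 = 3^3 + 3; at 4: 4^4 + 4 = 260; next = 259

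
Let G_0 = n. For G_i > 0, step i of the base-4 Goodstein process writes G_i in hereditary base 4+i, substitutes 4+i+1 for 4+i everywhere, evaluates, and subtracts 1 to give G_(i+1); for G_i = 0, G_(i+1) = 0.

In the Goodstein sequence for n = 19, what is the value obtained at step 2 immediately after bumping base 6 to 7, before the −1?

19 —HB4→ 4^2 + 3 —bump→ 5^2 + 3 = 28 —(−1)→ 27
27 —HB5→ 5^2 + 2 —bump→ 6^2 + 2 = 38 —(−1)→ 37
37 —HB6→ 6^2 + 1 —bump→ 7^2 + 1 = 50 —(−1)→ 49

50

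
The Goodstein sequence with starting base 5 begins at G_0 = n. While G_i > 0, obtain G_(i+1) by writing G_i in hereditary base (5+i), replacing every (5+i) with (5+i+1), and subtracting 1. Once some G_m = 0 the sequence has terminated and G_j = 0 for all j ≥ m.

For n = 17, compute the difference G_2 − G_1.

2

[0] 17 ≡ 3·5 + 2 (base 5). Lift 6: 20. −1: 19.
[1] 19 ≡ 3·6 + 1 (base 6). Lift 7: 22. −1: 21.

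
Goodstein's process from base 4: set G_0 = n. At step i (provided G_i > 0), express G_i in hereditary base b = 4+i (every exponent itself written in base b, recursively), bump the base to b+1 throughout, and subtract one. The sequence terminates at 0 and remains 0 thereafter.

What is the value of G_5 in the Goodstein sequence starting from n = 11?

15

[0] 11 ≡ 2·4 + 3 (base 4). Lift 5: 13. −1: 12.
[1] 12 ≡ 2·5 + 2 (base 5). Lift 6: 14. −1: 13.
[2] 13 ≡ 2·6 + 1 (base 6). Lift 7: 15. −1: 14.
[3] 14 ≡ 2·7 (base 7). Lift 8: 16. −1: 15.
[4] 15 ≡ 8 + 7 (base 8). Lift 9: 16. −1: 15.
[5] 15 ≡ 9 + 6 (base 9). Lift 10: 16. −1: 15.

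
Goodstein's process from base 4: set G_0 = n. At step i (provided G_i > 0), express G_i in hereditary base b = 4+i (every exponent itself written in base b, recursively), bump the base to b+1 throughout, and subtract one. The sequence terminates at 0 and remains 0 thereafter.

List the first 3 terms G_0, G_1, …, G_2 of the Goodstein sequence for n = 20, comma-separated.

(0) 20|_4 = 4^2 + 4 ↦ 5^2 + 5|_5 = 30 ⇒ 29
(1) 29|_5 = 5^2 + 4 ↦ 6^2 + 4|_6 = 40 ⇒ 39

20, 29, 39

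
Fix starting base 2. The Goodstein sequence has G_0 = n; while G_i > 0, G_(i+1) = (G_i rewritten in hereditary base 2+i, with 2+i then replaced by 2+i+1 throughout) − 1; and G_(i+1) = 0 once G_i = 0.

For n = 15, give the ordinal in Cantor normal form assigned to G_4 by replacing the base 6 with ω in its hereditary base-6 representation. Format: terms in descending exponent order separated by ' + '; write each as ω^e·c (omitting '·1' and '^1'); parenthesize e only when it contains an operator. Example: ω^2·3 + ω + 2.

ω^(ω + 1) + ω^ω + 1

G_0 = 15. HB_2(15) = 2^(2 + 1) + 2^2 + 2 + 1. Bump = 112. G_1 = 111.
G_1 = 111. HB_3(111) = 3^(3 + 1) + 3^3 + 3. Bump = 1284. G_2 = 1283.
G_2 = 1283. HB_4(1283) = 4^(4 + 1) + 4^4 + 3. Bump = 18753. G_3 = 18752.
G_3 = 18752. HB_5(18752) = 5^(5 + 1) + 5^5 + 2. Bump = 326594. G_4 = 326593.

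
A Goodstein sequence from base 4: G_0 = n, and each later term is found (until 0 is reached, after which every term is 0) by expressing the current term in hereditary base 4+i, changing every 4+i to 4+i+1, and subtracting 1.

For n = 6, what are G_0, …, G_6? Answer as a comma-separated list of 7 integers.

[0] 6 ≡ 4 + 2 (base 4). Lift 5: 7. −1: 6.
[1] 6 ≡ 5 + 1 (base 5). Lift 6: 7. −1: 6.
[2] 6 ≡ 6 (base 6). Lift 7: 7. −1: 6.
[3] 6 ≡ 6 (base 7). Lift 8: 6. −1: 5.
[4] 5 ≡ 5 (base 8). Lift 9: 5. −1: 4.
[5] 4 ≡ 4 (base 9). Lift 10: 4. −1: 3.

6, 6, 6, 6, 5, 4, 3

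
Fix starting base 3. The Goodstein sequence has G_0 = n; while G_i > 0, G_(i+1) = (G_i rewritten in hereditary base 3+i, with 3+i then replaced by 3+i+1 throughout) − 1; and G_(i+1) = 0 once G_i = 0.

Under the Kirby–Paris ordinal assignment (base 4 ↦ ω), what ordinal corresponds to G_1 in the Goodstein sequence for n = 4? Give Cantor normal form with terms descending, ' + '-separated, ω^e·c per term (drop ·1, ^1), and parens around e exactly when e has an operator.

4 —HB3→ 3 + 1 —bump→ 4 + 1 = 5 —(−1)→ 4
4 —HB4→ 4 —bump→ 5 = 5 —(−1)→ 4

ω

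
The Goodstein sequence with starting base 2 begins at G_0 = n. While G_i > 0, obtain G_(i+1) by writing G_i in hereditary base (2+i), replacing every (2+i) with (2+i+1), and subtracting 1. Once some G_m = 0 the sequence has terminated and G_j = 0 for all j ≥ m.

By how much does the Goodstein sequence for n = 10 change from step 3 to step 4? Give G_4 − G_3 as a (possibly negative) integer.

264310

step 0: 10 = 2^(2 + 1) + 2; sub 3 for 2: 3^(3 + 1) + 3; = 84; G_1 = 84−1 = 83
step 1: 83 = 3^(3 + 1) + 2; sub 4 for 3: 4^(4 + 1) + 2; = 1026; G_2 = 1026−1 = 1025
step 2: 1025 = 4^(4 + 1) + 1; sub 5 for 4: 5^(5 + 1) + 1; = 15626; G_3 = 15626−1 = 15625
step 3: 15625 = 5^(5 + 1); sub 6 for 5: 6^(6 + 1); = 279936; G_4 = 279936−1 = 279935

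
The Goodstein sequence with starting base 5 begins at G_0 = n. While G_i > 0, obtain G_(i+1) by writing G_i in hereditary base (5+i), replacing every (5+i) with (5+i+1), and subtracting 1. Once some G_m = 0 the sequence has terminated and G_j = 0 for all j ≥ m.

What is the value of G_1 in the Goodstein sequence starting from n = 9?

(0) 9|_5 = 5 + 4 ↦ 6 + 4|_6 = 10 ⇒ 9
(1) 9|_6 = 6 + 3 ↦ 7 + 3|_7 = 10 ⇒ 9

9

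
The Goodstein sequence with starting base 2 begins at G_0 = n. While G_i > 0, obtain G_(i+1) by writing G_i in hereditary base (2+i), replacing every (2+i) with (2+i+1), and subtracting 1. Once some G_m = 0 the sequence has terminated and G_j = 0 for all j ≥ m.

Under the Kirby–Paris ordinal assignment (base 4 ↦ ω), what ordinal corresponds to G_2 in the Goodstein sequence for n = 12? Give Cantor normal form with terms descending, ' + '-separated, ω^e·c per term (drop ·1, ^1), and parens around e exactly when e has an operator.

G_0 = 12. HB_2(12) = 2^(2 + 1) + 2^2. Bump = 108. G_1 = 107.
G_1 = 107. HB_3(107) = 3^(3 + 1) + 2·3^2 + 2·3 + 2. Bump = 1066. G_2 = 1065.

ω^(ω + 1) + ω^2·2 + ω·2 + 1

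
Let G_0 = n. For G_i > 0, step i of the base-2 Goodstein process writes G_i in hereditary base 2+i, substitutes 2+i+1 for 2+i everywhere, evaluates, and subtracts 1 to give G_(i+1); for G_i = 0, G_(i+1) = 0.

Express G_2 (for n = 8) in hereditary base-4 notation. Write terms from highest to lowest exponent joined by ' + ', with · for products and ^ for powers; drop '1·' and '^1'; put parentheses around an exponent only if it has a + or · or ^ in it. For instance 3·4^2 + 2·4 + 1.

[0] 8 ≡ 2^(2 + 1) (base 2). Lift 3: 81. −1: 80.
[1] 80 ≡ 2·3^3 + 2·3^2 + 2·3 + 2 (base 3). Lift 4: 554. −1: 553.

2·4^4 + 2·4^2 + 2·4 + 1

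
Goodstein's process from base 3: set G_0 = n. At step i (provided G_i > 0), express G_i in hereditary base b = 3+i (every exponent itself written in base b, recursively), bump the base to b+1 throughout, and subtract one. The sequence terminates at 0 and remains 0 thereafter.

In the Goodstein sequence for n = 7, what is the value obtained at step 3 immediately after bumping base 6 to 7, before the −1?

G_0 = 7. HB_3(7) = 2·3 + 1. Bump = 9. G_1 = 8.
G_1 = 8. HB_4(8) = 2·4. Bump = 10. G_2 = 9.
G_2 = 9. HB_5(9) = 5 + 4. Bump = 10. G_3 = 9.

10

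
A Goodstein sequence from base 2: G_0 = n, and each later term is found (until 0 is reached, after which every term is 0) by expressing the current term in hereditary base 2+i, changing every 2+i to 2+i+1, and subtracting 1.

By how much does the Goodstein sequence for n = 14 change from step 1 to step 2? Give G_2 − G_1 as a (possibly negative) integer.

1171

G_0 = 14. HB_2(14) = 2^(2 + 1) + 2^2 + 2. Bump = 111. G_1 = 110.
G_1 = 110. HB_3(110) = 3^(3 + 1) + 3^3 + 2. Bump = 1282. G_2 = 1281.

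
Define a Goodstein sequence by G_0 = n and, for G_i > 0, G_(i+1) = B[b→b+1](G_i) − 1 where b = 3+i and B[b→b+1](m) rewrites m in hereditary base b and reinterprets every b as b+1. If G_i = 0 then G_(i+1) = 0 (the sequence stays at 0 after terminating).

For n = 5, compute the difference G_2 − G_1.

0

[0] 5 ≡ 3 + 2 (base 3). Lift 4: 6. −1: 5.
[1] 5 ≡ 4 + 1 (base 4). Lift 5: 6. −1: 5.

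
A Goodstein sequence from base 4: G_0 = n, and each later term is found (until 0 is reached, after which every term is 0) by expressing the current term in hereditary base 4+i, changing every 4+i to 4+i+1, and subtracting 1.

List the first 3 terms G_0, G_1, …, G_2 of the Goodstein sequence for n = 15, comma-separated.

(0) 15|_4 = 3·4 + 3 ↦ 3·5 + 3|_5 = 18 ⇒ 17
(1) 17|_5 = 3·5 + 2 ↦ 3·6 + 2|_6 = 20 ⇒ 19

15, 17, 19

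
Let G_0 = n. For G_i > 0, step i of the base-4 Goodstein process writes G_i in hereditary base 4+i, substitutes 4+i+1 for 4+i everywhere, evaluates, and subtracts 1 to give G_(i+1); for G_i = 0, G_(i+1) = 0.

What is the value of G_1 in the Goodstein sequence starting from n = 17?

G_0=17  [base 4] 4^2 + 1  →[4↦5]→  5^2 + 1 = 26  −1 ⇒ G_1=25
G_1=25  [base 5] 5^2  →[5↦6]→  6^2 = 36  −1 ⇒ G_2=35

25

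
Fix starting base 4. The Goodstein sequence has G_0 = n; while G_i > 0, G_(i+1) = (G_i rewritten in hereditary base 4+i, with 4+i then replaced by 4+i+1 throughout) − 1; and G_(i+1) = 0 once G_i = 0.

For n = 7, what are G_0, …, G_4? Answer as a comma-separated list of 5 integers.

step 0: 7 = 4 + 3; sub 5 for 4: 5 + 3; = 8; G_1 = 8−1 = 7
step 1: 7 = 5 + 2; sub 6 for 5: 6 + 2; = 8; G_2 = 8−1 = 7
step 2: 7 = 6 + 1; sub 7 for 6: 7 + 1; = 8; G_3 = 8−1 = 7
step 3: 7 = 7; sub 8 for 7: 8; = 8; G_4 = 8−1 = 7

7, 7, 7, 7, 7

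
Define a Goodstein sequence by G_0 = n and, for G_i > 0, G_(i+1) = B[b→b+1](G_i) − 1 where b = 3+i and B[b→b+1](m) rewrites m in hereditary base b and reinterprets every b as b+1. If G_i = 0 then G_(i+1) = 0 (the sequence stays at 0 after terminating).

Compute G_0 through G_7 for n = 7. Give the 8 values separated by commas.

[0] 7 ≡ 2·3 + 1 (base 3). Lift 4: 9. −1: 8.
[1] 8 ≡ 2·4 (base 4). Lift 5: 10. −1: 9.
[2] 9 ≡ 5 + 4 (base 5). Lift 6: 10. −1: 9.
[3] 9 ≡ 6 + 3 (base 6). Lift 7: 10. −1: 9.
[4] 9 ≡ 7 + 2 (base 7). Lift 8: 10. −1: 9.
[5] 9 ≡ 8 + 1 (base 8). Lift 9: 10. −1: 9.
[6] 9 ≡ 9 (base 9). Lift 10: 10. −1: 9.

7, 8, 9, 9, 9, 9, 9, 9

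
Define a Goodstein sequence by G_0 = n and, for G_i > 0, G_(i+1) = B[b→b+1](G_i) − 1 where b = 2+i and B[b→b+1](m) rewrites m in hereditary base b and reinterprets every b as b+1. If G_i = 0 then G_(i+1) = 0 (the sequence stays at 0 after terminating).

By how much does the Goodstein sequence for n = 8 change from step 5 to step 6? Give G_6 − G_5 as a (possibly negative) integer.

G_0=8  [base 2] 2^(2 + 1)  →[2↦3]→  3^(3 + 1) = 81  −1 ⇒ G_1=80
G_1=80  [base 3] 2·3^3 + 2·3^2 + 2·3 + 2  →[3↦4]→  2·4^4 + 2·4^2 + 2·4 + 2 = 554  −1 ⇒ G_2=553
G_2=553  [base 4] 2·4^4 + 2·4^2 + 2·4 + 1  →[4↦5]→  2·5^5 + 2·5^2 + 2·5 + 1 = 6311  −1 ⇒ G_3=6310
G_3=6310  [base 5] 2·5^5 + 2·5^2 + 2·5  →[5↦6]→  2·6^6 + 2·6^2 + 2·6 = 93396  −1 ⇒ G_4=93395
G_4=93395  [base 6] 2·6^6 + 2·6^2 + 6 + 5  →[6↦7]→  2·7^7 + 2·7^2 + 7 + 5 = 1647196  −1 ⇒ G_5=1647195
G_5=1647195  [base 7] 2·7^7 + 2·7^2 + 7 + 4  →[7↦8]→  2·8^8 + 2·8^2 + 8 + 4 = 33554572  −1 ⇒ G_6=33554571

31907376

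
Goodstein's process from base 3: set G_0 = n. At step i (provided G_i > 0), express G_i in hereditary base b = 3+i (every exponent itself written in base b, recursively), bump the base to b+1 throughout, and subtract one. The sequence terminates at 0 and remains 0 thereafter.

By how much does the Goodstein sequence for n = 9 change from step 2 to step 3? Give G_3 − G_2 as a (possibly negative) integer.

2

(0) 9|_3 = 3^2 ↦ 4^2|_4 = 16 ⇒ 15
(1) 15|_4 = 3·4 + 3 ↦ 3·5 + 3|_5 = 18 ⇒ 17
(2) 17|_5 = 3·5 + 2 ↦ 3·6 + 2|_6 = 20 ⇒ 19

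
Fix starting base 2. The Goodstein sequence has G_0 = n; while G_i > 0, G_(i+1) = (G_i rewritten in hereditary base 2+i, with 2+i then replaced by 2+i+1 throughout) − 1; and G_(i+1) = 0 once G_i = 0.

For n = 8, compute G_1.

G_0 = 8. HB_2(8) = 2^(2 + 1). Bump = 81. G_1 = 80.
G_1 = 80. HB_3(80) = 2·3^3 + 2·3^2 + 2·3 + 2. Bump = 554. G_2 = 553.

80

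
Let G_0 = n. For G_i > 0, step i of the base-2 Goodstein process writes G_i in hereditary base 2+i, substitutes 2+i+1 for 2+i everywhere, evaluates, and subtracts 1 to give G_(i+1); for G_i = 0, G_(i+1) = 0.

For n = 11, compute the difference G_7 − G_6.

2615391575

G_0 = 11. HB_2(11) = 2^(2 + 1) + 2 + 1. Bump = 85. G_1 = 84.
G_1 = 84. HB_3(84) = 3^(3 + 1) + 3. Bump = 1028. G_2 = 1027.
G_2 = 1027. HB_4(1027) = 4^(4 + 1) + 3. Bump = 15628. G_3 = 15627.
G_3 = 15627. HB_5(15627) = 5^(5 + 1) + 2. Bump = 279938. G_4 = 279937.
G_4 = 279937. HB_6(279937) = 6^(6 + 1) + 1. Bump = 5764802. G_5 = 5764801.
G_5 = 5764801. HB_7(5764801) = 7^(7 + 1). Bump = 134217728. G_6 = 134217727.
G_6 = 134217727. HB_8(134217727) = 7·8^8 + 7·8^7 + 7·8^6 + 7·8^5 + 7·8^4 + 7·8^3 + 7·8^2 + 7·8 + 7. Bump = 2749609303. G_7 = 2749609302.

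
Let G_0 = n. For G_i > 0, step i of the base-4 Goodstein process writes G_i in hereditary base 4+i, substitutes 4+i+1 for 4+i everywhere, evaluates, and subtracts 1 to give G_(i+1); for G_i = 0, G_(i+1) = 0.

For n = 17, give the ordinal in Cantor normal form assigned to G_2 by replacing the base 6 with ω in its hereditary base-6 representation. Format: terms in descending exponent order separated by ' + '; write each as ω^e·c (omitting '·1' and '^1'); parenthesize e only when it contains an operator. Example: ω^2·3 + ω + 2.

17 —HB4→ 4^2 + 1 —bump→ 5^2 + 1 = 26 —(−1)→ 25
25 —HB5→ 5^2 —bump→ 6^2 = 36 —(−1)→ 35
35 —HB6→ 5·6 + 5 —bump→ 5·7 + 5 = 40 —(−1)→ 39

ω·5 + 5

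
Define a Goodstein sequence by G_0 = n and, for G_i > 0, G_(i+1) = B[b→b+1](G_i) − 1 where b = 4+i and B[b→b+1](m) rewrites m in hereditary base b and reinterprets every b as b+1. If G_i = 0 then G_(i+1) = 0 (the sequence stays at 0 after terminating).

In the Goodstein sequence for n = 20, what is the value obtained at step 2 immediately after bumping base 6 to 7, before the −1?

52

i=0: 20 = 4^2 + 4 (b=4); 4→5: 5^2 + 5 = 30; 30−1 = 29
i=1: 29 = 5^2 + 4 (b=5); 5→6: 6^2 + 4 = 40; 40−1 = 39
i=2: 39 = 6^2 + 3 (b=6); 6→7: 7^2 + 3 = 52; 52−1 = 51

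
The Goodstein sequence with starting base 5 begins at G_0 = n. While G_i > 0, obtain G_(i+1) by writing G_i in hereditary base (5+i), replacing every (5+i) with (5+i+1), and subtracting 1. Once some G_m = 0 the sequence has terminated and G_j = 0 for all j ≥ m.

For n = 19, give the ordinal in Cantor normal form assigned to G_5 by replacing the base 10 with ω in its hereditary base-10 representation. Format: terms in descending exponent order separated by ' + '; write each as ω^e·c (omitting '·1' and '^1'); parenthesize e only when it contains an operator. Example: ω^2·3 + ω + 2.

G_0 = 19. HB_5(19) = 3·5 + 4. Bump = 22. G_1 = 21.
G_1 = 21. HB_6(21) = 3·6 + 3. Bump = 24. G_2 = 23.
G_2 = 23. HB_7(23) = 3·7 + 2. Bump = 26. G_3 = 25.
G_3 = 25. HB_8(25) = 3·8 + 1. Bump = 28. G_4 = 27.
G_4 = 27. HB_9(27) = 3·9. Bump = 30. G_5 = 29.
G_5 = 29. HB_10(29) = 2·10 + 9. Bump = 31. G_6 = 30.

ω·2 + 9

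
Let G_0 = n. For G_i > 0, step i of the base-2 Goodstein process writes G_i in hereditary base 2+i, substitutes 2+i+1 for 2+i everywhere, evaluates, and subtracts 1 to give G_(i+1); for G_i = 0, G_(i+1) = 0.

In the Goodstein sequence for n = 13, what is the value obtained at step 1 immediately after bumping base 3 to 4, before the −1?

step 0: 13 = 2^(2 + 1) + 2^2 + 1; sub 3 for 2: 3^(3 + 1) + 3^3 + 1; = 109; G_1 = 109−1 = 108
step 1: 108 = 3^(3 + 1) + 3^3; sub 4 for 3: 4^(4 + 1) + 4^4; = 1280; G_2 = 1280−1 = 1279

1280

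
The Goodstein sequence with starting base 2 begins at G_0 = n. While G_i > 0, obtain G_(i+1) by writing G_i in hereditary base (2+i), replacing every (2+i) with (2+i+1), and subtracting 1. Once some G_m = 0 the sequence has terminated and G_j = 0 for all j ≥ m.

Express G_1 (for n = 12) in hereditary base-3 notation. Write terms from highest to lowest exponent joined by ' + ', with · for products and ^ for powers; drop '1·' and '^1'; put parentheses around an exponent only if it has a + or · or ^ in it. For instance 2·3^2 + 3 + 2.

3^(3 + 1) + 2·3^2 + 2·3 + 2

i=0: 12 = 2^(2 + 1) + 2^2 (b=2); 2→3: 3^(3 + 1) + 3^3 = 108; 108−1 = 107
i=1: 107 = 3^(3 + 1) + 2·3^2 + 2·3 + 2 (b=3); 3→4: 4^(4 + 1) + 2·4^2 + 2·4 + 2 = 1066; 1066−1 = 1065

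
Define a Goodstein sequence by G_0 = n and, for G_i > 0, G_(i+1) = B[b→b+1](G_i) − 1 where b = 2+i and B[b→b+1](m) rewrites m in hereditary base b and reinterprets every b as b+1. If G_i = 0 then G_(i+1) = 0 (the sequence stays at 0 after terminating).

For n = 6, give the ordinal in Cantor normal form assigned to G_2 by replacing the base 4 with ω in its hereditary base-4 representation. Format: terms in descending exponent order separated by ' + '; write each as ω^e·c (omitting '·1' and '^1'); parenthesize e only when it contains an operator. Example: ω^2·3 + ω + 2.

ω^ω + 1

6 —HB2→ 2^2 + 2 —bump→ 3^3 + 3 = 30 —(−1)→ 29
29 —HB3→ 3^3 + 2 —bump→ 4^4 + 2 = 258 —(−1)→ 257
257 —HB4→ 4^4 + 1 —bump→ 5^5 + 1 = 3126 —(−1)→ 3125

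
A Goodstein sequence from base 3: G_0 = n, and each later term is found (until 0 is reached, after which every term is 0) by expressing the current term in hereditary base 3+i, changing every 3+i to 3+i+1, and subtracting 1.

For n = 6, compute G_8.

4

i=0: 6 = 2·3 (b=3); 3→4: 2·4 = 8; 8−1 = 7
i=1: 7 = 4 + 3 (b=4); 4→5: 5 + 3 = 8; 8−1 = 7
i=2: 7 = 5 + 2 (b=5); 5→6: 6 + 2 = 8; 8−1 = 7
i=3: 7 = 6 + 1 (b=6); 6→7: 7 + 1 = 8; 8−1 = 7
i=4: 7 = 7 (b=7); 7→8: 8 = 8; 8−1 = 7
i=5: 7 = 7 (b=8); 8→9: 7 = 7; 7−1 = 6
i=6: 6 = 6 (b=9); 9→10: 6 = 6; 6−1 = 5
i=7: 5 = 5 (b=10); 10→11: 5 = 5; 5−1 = 4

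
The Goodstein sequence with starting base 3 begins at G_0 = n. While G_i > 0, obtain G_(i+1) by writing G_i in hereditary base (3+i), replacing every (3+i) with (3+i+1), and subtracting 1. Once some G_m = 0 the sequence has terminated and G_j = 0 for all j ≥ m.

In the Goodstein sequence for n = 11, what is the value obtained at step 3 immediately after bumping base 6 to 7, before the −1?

40

(0) 11|_3 = 3^2 + 2 ↦ 4^2 + 2|_4 = 18 ⇒ 17
(1) 17|_4 = 4^2 + 1 ↦ 5^2 + 1|_5 = 26 ⇒ 25
(2) 25|_5 = 5^2 ↦ 6^2|_6 = 36 ⇒ 35
(3) 35|_6 = 5·6 + 5 ↦ 5·7 + 5|_7 = 40 ⇒ 39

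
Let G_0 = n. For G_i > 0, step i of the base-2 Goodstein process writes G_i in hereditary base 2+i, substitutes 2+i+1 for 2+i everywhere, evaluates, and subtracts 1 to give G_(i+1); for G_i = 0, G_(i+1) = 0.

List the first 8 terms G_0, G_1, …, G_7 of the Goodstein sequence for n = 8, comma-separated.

base 2: 8 = 2^(2 + 1); at 3: 3^(3 + 1) = 81; next = 80
base 3: 80 = 2·3^3 + 2·3^2 + 2·3 + 2; at 4: 2·4^4 + 2·4^2 + 2·4 + 2 = 554; next = 553
base 4: 553 = 2·4^4 + 2·4^2 + 2·4 + 1; at 5: 2·5^5 + 2·5^2 + 2·5 + 1 = 6311; next = 6310
base 5: 6310 = 2·5^5 + 2·5^2 + 2·5; at 6: 2·6^6 + 2·6^2 + 2·6 = 93396; next = 93395
base 6: 93395 = 2·6^6 + 2·6^2 + 6 + 5; at 7: 2·7^7 + 2·7^2 + 7 + 5 = 1647196; next = 1647195
base 7: 1647195 = 2·7^7 + 2·7^2 + 7 + 4; at 8: 2·8^8 + 2·8^2 + 8 + 4 = 33554572; next = 33554571
base 8: 33554571 = 2·8^8 + 2·8^2 + 8 + 3; at 9: 2·9^9 + 2·9^2 + 9 + 3 = 774841152; next = 774841151

8, 80, 553, 6310, 93395, 1647195, 33554571, 774841151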